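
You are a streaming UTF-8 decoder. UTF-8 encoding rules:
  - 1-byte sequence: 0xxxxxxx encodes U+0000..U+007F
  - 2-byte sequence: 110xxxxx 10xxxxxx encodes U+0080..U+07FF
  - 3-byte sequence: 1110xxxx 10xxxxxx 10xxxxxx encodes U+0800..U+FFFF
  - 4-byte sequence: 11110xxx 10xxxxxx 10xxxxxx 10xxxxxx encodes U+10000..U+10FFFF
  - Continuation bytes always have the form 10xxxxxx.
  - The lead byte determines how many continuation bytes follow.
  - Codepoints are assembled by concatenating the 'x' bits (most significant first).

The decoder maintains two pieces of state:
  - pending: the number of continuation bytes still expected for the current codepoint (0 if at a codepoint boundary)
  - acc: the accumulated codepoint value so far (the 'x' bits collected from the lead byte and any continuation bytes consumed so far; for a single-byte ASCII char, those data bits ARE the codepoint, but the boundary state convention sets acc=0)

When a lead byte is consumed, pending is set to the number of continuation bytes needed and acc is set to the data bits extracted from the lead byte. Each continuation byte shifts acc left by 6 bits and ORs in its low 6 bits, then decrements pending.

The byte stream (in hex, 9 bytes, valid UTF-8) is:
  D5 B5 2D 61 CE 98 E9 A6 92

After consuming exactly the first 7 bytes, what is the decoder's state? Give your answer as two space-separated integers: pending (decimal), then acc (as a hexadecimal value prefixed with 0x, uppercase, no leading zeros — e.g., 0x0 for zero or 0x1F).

Answer: 2 0x9

Derivation:
Byte[0]=D5: 2-byte lead. pending=1, acc=0x15
Byte[1]=B5: continuation. acc=(acc<<6)|0x35=0x575, pending=0
Byte[2]=2D: 1-byte. pending=0, acc=0x0
Byte[3]=61: 1-byte. pending=0, acc=0x0
Byte[4]=CE: 2-byte lead. pending=1, acc=0xE
Byte[5]=98: continuation. acc=(acc<<6)|0x18=0x398, pending=0
Byte[6]=E9: 3-byte lead. pending=2, acc=0x9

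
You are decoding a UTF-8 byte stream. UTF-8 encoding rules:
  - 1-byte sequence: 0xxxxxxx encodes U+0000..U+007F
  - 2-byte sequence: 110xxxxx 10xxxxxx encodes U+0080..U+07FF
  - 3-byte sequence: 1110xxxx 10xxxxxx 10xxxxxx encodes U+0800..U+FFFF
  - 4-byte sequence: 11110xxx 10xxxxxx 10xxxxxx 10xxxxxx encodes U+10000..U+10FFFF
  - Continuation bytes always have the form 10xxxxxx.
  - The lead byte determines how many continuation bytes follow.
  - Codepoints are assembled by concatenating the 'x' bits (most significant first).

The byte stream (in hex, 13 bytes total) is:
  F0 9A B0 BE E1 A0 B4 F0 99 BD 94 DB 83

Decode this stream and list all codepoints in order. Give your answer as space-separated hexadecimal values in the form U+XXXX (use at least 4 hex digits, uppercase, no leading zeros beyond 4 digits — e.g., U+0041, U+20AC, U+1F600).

Answer: U+1AC3E U+1834 U+19F54 U+06C3

Derivation:
Byte[0]=F0: 4-byte lead, need 3 cont bytes. acc=0x0
Byte[1]=9A: continuation. acc=(acc<<6)|0x1A=0x1A
Byte[2]=B0: continuation. acc=(acc<<6)|0x30=0x6B0
Byte[3]=BE: continuation. acc=(acc<<6)|0x3E=0x1AC3E
Completed: cp=U+1AC3E (starts at byte 0)
Byte[4]=E1: 3-byte lead, need 2 cont bytes. acc=0x1
Byte[5]=A0: continuation. acc=(acc<<6)|0x20=0x60
Byte[6]=B4: continuation. acc=(acc<<6)|0x34=0x1834
Completed: cp=U+1834 (starts at byte 4)
Byte[7]=F0: 4-byte lead, need 3 cont bytes. acc=0x0
Byte[8]=99: continuation. acc=(acc<<6)|0x19=0x19
Byte[9]=BD: continuation. acc=(acc<<6)|0x3D=0x67D
Byte[10]=94: continuation. acc=(acc<<6)|0x14=0x19F54
Completed: cp=U+19F54 (starts at byte 7)
Byte[11]=DB: 2-byte lead, need 1 cont bytes. acc=0x1B
Byte[12]=83: continuation. acc=(acc<<6)|0x03=0x6C3
Completed: cp=U+06C3 (starts at byte 11)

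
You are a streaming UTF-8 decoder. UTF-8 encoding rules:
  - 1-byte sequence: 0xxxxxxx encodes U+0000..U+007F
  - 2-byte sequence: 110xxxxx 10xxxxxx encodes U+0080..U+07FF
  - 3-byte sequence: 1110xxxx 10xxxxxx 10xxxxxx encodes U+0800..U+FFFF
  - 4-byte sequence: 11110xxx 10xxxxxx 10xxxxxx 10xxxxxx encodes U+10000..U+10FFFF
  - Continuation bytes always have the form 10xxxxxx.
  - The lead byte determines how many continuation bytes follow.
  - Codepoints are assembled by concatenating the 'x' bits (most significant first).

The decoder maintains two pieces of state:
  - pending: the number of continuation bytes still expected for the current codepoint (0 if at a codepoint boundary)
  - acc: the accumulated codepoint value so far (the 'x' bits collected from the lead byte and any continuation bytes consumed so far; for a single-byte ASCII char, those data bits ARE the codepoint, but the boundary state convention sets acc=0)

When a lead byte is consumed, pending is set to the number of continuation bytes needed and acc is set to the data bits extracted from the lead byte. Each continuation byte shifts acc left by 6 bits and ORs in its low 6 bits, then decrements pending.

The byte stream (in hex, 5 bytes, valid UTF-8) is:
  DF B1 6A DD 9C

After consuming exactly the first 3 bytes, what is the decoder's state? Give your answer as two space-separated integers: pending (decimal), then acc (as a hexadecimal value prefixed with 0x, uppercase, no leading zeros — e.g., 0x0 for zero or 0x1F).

Byte[0]=DF: 2-byte lead. pending=1, acc=0x1F
Byte[1]=B1: continuation. acc=(acc<<6)|0x31=0x7F1, pending=0
Byte[2]=6A: 1-byte. pending=0, acc=0x0

Answer: 0 0x0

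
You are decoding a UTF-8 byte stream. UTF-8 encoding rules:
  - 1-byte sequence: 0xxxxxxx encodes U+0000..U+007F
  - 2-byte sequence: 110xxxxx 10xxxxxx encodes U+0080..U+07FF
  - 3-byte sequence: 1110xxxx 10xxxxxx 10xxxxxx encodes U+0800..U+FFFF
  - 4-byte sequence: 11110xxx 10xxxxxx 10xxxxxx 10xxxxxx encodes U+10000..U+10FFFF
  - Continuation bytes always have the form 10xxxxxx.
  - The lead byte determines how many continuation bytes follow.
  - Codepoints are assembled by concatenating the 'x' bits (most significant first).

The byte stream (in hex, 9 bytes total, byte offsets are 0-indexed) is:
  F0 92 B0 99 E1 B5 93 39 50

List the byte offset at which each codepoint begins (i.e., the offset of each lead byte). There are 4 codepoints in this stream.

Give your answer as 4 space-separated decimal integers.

Answer: 0 4 7 8

Derivation:
Byte[0]=F0: 4-byte lead, need 3 cont bytes. acc=0x0
Byte[1]=92: continuation. acc=(acc<<6)|0x12=0x12
Byte[2]=B0: continuation. acc=(acc<<6)|0x30=0x4B0
Byte[3]=99: continuation. acc=(acc<<6)|0x19=0x12C19
Completed: cp=U+12C19 (starts at byte 0)
Byte[4]=E1: 3-byte lead, need 2 cont bytes. acc=0x1
Byte[5]=B5: continuation. acc=(acc<<6)|0x35=0x75
Byte[6]=93: continuation. acc=(acc<<6)|0x13=0x1D53
Completed: cp=U+1D53 (starts at byte 4)
Byte[7]=39: 1-byte ASCII. cp=U+0039
Byte[8]=50: 1-byte ASCII. cp=U+0050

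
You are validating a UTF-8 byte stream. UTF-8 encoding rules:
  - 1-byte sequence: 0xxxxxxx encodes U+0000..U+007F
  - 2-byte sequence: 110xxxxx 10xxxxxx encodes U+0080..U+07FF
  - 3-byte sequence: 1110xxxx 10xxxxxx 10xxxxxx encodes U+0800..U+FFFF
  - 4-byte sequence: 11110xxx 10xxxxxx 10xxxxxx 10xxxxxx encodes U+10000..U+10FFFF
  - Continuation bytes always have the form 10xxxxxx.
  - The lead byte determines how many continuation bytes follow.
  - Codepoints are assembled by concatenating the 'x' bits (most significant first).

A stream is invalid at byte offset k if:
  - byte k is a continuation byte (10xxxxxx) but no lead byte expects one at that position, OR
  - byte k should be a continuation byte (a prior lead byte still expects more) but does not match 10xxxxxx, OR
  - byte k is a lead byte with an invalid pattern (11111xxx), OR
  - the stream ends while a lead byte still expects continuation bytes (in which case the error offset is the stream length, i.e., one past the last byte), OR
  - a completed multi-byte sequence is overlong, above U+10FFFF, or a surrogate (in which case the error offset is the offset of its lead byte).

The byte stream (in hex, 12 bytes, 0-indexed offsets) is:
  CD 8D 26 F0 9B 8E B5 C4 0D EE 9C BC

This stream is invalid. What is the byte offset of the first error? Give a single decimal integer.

Byte[0]=CD: 2-byte lead, need 1 cont bytes. acc=0xD
Byte[1]=8D: continuation. acc=(acc<<6)|0x0D=0x34D
Completed: cp=U+034D (starts at byte 0)
Byte[2]=26: 1-byte ASCII. cp=U+0026
Byte[3]=F0: 4-byte lead, need 3 cont bytes. acc=0x0
Byte[4]=9B: continuation. acc=(acc<<6)|0x1B=0x1B
Byte[5]=8E: continuation. acc=(acc<<6)|0x0E=0x6CE
Byte[6]=B5: continuation. acc=(acc<<6)|0x35=0x1B3B5
Completed: cp=U+1B3B5 (starts at byte 3)
Byte[7]=C4: 2-byte lead, need 1 cont bytes. acc=0x4
Byte[8]=0D: expected 10xxxxxx continuation. INVALID

Answer: 8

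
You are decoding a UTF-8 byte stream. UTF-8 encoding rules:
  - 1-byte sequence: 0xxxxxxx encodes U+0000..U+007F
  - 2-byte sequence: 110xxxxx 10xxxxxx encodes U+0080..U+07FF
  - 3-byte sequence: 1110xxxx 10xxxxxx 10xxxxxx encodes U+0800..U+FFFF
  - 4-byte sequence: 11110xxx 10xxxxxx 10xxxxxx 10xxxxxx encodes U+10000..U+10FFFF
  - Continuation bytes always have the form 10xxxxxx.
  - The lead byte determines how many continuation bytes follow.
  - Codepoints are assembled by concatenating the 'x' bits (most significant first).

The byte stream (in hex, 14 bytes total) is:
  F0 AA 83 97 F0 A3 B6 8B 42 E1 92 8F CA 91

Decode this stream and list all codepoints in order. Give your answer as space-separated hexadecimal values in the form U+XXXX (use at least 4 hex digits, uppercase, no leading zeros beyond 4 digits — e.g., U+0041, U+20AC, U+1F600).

Answer: U+2A0D7 U+23D8B U+0042 U+148F U+0291

Derivation:
Byte[0]=F0: 4-byte lead, need 3 cont bytes. acc=0x0
Byte[1]=AA: continuation. acc=(acc<<6)|0x2A=0x2A
Byte[2]=83: continuation. acc=(acc<<6)|0x03=0xA83
Byte[3]=97: continuation. acc=(acc<<6)|0x17=0x2A0D7
Completed: cp=U+2A0D7 (starts at byte 0)
Byte[4]=F0: 4-byte lead, need 3 cont bytes. acc=0x0
Byte[5]=A3: continuation. acc=(acc<<6)|0x23=0x23
Byte[6]=B6: continuation. acc=(acc<<6)|0x36=0x8F6
Byte[7]=8B: continuation. acc=(acc<<6)|0x0B=0x23D8B
Completed: cp=U+23D8B (starts at byte 4)
Byte[8]=42: 1-byte ASCII. cp=U+0042
Byte[9]=E1: 3-byte lead, need 2 cont bytes. acc=0x1
Byte[10]=92: continuation. acc=(acc<<6)|0x12=0x52
Byte[11]=8F: continuation. acc=(acc<<6)|0x0F=0x148F
Completed: cp=U+148F (starts at byte 9)
Byte[12]=CA: 2-byte lead, need 1 cont bytes. acc=0xA
Byte[13]=91: continuation. acc=(acc<<6)|0x11=0x291
Completed: cp=U+0291 (starts at byte 12)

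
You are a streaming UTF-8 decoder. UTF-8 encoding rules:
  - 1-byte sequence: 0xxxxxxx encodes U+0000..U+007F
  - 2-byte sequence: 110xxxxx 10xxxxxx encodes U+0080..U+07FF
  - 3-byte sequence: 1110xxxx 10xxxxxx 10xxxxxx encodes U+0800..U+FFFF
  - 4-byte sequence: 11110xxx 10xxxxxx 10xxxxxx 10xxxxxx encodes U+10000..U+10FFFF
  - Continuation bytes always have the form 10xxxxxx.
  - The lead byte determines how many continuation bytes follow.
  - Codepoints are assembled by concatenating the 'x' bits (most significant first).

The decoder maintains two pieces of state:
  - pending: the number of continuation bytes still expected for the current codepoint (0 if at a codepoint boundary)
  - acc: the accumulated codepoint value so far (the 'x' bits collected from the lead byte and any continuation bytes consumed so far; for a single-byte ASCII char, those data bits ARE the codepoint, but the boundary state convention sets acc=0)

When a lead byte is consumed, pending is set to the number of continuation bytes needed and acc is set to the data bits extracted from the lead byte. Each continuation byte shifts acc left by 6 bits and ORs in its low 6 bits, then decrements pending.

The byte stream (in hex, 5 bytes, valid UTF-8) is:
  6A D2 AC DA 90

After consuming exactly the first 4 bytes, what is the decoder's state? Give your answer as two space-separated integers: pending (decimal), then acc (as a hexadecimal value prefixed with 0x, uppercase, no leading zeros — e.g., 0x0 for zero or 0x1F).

Byte[0]=6A: 1-byte. pending=0, acc=0x0
Byte[1]=D2: 2-byte lead. pending=1, acc=0x12
Byte[2]=AC: continuation. acc=(acc<<6)|0x2C=0x4AC, pending=0
Byte[3]=DA: 2-byte lead. pending=1, acc=0x1A

Answer: 1 0x1A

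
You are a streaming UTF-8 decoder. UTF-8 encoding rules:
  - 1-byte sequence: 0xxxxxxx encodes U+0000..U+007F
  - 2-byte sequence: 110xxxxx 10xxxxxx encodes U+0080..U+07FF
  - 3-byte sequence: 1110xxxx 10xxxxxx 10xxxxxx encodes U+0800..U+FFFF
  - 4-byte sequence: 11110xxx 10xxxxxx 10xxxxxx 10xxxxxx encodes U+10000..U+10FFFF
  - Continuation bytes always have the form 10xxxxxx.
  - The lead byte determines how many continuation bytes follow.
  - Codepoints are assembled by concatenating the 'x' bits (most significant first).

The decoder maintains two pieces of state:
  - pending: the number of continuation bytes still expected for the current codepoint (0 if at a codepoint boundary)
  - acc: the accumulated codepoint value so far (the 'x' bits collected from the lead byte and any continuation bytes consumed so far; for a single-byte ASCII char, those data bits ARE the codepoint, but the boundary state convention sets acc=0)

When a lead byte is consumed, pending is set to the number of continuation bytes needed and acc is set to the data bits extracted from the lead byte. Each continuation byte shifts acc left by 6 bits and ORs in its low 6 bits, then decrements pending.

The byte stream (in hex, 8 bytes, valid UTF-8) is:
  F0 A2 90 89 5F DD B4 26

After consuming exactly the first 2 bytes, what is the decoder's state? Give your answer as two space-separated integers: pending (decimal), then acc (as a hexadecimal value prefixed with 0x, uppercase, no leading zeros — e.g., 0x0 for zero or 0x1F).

Byte[0]=F0: 4-byte lead. pending=3, acc=0x0
Byte[1]=A2: continuation. acc=(acc<<6)|0x22=0x22, pending=2

Answer: 2 0x22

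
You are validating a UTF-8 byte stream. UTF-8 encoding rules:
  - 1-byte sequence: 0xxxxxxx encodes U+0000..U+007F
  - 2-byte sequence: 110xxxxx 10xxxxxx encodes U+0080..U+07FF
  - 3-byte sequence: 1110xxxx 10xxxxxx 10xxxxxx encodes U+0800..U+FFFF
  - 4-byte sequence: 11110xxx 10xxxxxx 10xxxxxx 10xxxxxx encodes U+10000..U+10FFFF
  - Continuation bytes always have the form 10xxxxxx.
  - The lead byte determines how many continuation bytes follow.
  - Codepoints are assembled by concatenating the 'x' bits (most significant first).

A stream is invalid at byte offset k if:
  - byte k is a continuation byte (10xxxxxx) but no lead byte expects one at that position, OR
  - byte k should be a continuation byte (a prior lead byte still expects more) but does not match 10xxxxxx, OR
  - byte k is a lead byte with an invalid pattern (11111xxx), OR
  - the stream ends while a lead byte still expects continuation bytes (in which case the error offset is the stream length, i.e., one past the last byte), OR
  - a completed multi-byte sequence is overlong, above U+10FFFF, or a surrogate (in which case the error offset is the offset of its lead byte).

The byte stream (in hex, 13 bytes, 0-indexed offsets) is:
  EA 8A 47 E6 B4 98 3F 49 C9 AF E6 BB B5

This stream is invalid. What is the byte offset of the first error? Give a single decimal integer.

Answer: 2

Derivation:
Byte[0]=EA: 3-byte lead, need 2 cont bytes. acc=0xA
Byte[1]=8A: continuation. acc=(acc<<6)|0x0A=0x28A
Byte[2]=47: expected 10xxxxxx continuation. INVALID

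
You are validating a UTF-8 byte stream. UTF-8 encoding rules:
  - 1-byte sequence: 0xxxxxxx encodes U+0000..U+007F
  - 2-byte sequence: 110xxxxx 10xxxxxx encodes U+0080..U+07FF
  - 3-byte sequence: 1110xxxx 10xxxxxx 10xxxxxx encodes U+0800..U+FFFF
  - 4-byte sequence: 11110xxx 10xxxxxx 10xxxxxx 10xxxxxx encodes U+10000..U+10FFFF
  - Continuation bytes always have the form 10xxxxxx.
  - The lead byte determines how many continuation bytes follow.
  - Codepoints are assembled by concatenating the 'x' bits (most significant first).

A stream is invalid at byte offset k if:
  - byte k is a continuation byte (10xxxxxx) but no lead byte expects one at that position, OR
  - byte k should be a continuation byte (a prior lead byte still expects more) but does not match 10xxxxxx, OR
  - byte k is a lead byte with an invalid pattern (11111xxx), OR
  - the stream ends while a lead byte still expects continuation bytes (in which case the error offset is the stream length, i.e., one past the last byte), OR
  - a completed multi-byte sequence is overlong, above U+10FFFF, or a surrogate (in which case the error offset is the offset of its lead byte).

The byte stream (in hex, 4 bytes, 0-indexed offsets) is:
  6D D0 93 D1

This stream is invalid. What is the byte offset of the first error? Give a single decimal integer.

Answer: 4

Derivation:
Byte[0]=6D: 1-byte ASCII. cp=U+006D
Byte[1]=D0: 2-byte lead, need 1 cont bytes. acc=0x10
Byte[2]=93: continuation. acc=(acc<<6)|0x13=0x413
Completed: cp=U+0413 (starts at byte 1)
Byte[3]=D1: 2-byte lead, need 1 cont bytes. acc=0x11
Byte[4]: stream ended, expected continuation. INVALID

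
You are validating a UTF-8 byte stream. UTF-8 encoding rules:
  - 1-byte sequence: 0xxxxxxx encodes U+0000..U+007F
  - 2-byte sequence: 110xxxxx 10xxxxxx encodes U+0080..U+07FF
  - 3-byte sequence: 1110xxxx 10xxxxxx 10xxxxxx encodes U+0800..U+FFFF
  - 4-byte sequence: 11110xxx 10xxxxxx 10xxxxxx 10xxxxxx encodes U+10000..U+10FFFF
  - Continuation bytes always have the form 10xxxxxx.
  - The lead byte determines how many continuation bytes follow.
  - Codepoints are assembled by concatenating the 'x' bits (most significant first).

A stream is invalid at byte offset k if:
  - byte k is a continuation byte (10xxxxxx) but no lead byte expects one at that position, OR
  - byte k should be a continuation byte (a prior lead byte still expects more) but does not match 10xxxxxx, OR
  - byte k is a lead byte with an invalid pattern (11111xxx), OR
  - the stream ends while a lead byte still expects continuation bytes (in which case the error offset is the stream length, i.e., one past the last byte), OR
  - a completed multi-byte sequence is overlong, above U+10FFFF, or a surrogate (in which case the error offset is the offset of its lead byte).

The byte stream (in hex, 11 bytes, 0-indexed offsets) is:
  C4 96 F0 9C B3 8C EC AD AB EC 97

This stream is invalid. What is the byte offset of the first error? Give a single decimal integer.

Byte[0]=C4: 2-byte lead, need 1 cont bytes. acc=0x4
Byte[1]=96: continuation. acc=(acc<<6)|0x16=0x116
Completed: cp=U+0116 (starts at byte 0)
Byte[2]=F0: 4-byte lead, need 3 cont bytes. acc=0x0
Byte[3]=9C: continuation. acc=(acc<<6)|0x1C=0x1C
Byte[4]=B3: continuation. acc=(acc<<6)|0x33=0x733
Byte[5]=8C: continuation. acc=(acc<<6)|0x0C=0x1CCCC
Completed: cp=U+1CCCC (starts at byte 2)
Byte[6]=EC: 3-byte lead, need 2 cont bytes. acc=0xC
Byte[7]=AD: continuation. acc=(acc<<6)|0x2D=0x32D
Byte[8]=AB: continuation. acc=(acc<<6)|0x2B=0xCB6B
Completed: cp=U+CB6B (starts at byte 6)
Byte[9]=EC: 3-byte lead, need 2 cont bytes. acc=0xC
Byte[10]=97: continuation. acc=(acc<<6)|0x17=0x317
Byte[11]: stream ended, expected continuation. INVALID

Answer: 11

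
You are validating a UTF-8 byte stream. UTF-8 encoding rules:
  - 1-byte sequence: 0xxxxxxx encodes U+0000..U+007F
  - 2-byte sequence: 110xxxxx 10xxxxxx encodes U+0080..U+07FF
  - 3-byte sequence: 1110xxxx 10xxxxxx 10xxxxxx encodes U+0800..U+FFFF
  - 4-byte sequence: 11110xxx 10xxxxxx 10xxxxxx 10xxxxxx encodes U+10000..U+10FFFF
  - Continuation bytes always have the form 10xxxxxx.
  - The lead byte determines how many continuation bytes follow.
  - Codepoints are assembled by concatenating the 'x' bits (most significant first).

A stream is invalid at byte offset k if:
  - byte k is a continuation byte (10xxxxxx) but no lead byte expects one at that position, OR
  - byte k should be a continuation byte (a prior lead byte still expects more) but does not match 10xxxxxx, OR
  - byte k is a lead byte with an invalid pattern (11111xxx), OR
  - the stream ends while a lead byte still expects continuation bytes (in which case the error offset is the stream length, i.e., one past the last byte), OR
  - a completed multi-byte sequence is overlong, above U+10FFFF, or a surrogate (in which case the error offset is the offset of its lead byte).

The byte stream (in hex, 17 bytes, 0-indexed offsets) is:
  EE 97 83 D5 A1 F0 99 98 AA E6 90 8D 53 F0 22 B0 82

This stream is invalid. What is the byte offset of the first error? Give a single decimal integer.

Byte[0]=EE: 3-byte lead, need 2 cont bytes. acc=0xE
Byte[1]=97: continuation. acc=(acc<<6)|0x17=0x397
Byte[2]=83: continuation. acc=(acc<<6)|0x03=0xE5C3
Completed: cp=U+E5C3 (starts at byte 0)
Byte[3]=D5: 2-byte lead, need 1 cont bytes. acc=0x15
Byte[4]=A1: continuation. acc=(acc<<6)|0x21=0x561
Completed: cp=U+0561 (starts at byte 3)
Byte[5]=F0: 4-byte lead, need 3 cont bytes. acc=0x0
Byte[6]=99: continuation. acc=(acc<<6)|0x19=0x19
Byte[7]=98: continuation. acc=(acc<<6)|0x18=0x658
Byte[8]=AA: continuation. acc=(acc<<6)|0x2A=0x1962A
Completed: cp=U+1962A (starts at byte 5)
Byte[9]=E6: 3-byte lead, need 2 cont bytes. acc=0x6
Byte[10]=90: continuation. acc=(acc<<6)|0x10=0x190
Byte[11]=8D: continuation. acc=(acc<<6)|0x0D=0x640D
Completed: cp=U+640D (starts at byte 9)
Byte[12]=53: 1-byte ASCII. cp=U+0053
Byte[13]=F0: 4-byte lead, need 3 cont bytes. acc=0x0
Byte[14]=22: expected 10xxxxxx continuation. INVALID

Answer: 14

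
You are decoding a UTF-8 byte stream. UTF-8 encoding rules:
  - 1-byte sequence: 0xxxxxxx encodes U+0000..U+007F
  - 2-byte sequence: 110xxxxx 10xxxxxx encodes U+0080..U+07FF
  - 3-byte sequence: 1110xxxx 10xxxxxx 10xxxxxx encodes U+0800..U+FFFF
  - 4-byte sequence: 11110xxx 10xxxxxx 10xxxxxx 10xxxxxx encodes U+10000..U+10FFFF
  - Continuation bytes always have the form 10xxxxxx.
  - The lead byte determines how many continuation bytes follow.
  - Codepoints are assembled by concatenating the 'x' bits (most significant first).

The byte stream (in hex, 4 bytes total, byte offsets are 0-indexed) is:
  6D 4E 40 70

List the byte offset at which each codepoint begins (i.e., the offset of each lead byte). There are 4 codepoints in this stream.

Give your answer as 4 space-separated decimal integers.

Byte[0]=6D: 1-byte ASCII. cp=U+006D
Byte[1]=4E: 1-byte ASCII. cp=U+004E
Byte[2]=40: 1-byte ASCII. cp=U+0040
Byte[3]=70: 1-byte ASCII. cp=U+0070

Answer: 0 1 2 3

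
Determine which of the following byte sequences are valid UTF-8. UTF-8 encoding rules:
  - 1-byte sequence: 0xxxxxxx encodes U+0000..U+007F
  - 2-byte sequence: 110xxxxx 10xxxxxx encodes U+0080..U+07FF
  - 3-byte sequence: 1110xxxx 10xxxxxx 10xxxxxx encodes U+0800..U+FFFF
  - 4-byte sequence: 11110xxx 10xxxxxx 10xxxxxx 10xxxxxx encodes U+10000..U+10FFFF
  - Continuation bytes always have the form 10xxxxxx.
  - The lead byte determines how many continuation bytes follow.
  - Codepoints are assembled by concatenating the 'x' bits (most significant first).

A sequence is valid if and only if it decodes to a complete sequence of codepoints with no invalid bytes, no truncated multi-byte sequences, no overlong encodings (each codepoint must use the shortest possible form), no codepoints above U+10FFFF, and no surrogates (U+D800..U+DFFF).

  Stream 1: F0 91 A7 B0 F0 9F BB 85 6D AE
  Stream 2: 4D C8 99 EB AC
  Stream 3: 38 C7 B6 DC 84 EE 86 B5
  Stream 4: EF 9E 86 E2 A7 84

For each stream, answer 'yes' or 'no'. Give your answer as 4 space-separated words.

Answer: no no yes yes

Derivation:
Stream 1: error at byte offset 9. INVALID
Stream 2: error at byte offset 5. INVALID
Stream 3: decodes cleanly. VALID
Stream 4: decodes cleanly. VALID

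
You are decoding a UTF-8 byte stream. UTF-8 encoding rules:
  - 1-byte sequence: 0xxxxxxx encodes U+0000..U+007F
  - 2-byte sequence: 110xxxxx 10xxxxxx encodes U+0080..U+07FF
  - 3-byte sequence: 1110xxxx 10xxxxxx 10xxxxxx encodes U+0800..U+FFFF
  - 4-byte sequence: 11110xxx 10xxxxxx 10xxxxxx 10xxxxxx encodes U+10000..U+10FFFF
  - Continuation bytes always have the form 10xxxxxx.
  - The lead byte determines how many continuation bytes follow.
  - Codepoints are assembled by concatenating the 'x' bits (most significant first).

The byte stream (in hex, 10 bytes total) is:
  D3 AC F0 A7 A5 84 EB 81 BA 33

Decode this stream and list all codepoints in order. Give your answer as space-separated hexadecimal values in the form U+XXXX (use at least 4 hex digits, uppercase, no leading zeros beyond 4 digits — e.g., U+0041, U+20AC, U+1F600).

Answer: U+04EC U+27944 U+B07A U+0033

Derivation:
Byte[0]=D3: 2-byte lead, need 1 cont bytes. acc=0x13
Byte[1]=AC: continuation. acc=(acc<<6)|0x2C=0x4EC
Completed: cp=U+04EC (starts at byte 0)
Byte[2]=F0: 4-byte lead, need 3 cont bytes. acc=0x0
Byte[3]=A7: continuation. acc=(acc<<6)|0x27=0x27
Byte[4]=A5: continuation. acc=(acc<<6)|0x25=0x9E5
Byte[5]=84: continuation. acc=(acc<<6)|0x04=0x27944
Completed: cp=U+27944 (starts at byte 2)
Byte[6]=EB: 3-byte lead, need 2 cont bytes. acc=0xB
Byte[7]=81: continuation. acc=(acc<<6)|0x01=0x2C1
Byte[8]=BA: continuation. acc=(acc<<6)|0x3A=0xB07A
Completed: cp=U+B07A (starts at byte 6)
Byte[9]=33: 1-byte ASCII. cp=U+0033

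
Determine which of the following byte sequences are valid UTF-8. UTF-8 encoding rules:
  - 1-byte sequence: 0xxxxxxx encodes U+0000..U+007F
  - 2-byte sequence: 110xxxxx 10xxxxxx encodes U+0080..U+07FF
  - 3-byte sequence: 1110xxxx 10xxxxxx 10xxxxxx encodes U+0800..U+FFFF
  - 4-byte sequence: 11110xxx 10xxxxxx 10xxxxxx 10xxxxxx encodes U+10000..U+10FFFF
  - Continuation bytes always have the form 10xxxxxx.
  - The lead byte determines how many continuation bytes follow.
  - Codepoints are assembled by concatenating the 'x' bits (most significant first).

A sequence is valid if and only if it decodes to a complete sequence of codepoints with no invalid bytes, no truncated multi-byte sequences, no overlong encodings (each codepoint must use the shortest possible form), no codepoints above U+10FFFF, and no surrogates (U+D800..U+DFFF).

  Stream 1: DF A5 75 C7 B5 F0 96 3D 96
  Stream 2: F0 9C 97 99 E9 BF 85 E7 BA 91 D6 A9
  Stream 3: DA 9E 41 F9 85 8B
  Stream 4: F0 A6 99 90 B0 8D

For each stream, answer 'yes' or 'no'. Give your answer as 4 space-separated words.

Stream 1: error at byte offset 7. INVALID
Stream 2: decodes cleanly. VALID
Stream 3: error at byte offset 3. INVALID
Stream 4: error at byte offset 4. INVALID

Answer: no yes no no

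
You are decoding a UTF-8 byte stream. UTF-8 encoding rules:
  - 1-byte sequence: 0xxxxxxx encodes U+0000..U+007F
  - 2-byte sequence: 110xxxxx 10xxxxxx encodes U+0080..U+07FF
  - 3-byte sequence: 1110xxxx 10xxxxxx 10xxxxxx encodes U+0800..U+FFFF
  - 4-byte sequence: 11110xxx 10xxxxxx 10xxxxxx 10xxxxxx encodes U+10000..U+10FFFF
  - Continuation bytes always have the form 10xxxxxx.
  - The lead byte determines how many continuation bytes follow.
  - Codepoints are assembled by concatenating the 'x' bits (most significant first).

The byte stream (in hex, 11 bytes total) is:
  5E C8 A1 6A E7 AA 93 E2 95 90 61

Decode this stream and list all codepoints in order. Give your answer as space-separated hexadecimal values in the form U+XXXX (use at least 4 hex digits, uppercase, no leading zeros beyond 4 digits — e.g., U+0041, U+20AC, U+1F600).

Answer: U+005E U+0221 U+006A U+7A93 U+2550 U+0061

Derivation:
Byte[0]=5E: 1-byte ASCII. cp=U+005E
Byte[1]=C8: 2-byte lead, need 1 cont bytes. acc=0x8
Byte[2]=A1: continuation. acc=(acc<<6)|0x21=0x221
Completed: cp=U+0221 (starts at byte 1)
Byte[3]=6A: 1-byte ASCII. cp=U+006A
Byte[4]=E7: 3-byte lead, need 2 cont bytes. acc=0x7
Byte[5]=AA: continuation. acc=(acc<<6)|0x2A=0x1EA
Byte[6]=93: continuation. acc=(acc<<6)|0x13=0x7A93
Completed: cp=U+7A93 (starts at byte 4)
Byte[7]=E2: 3-byte lead, need 2 cont bytes. acc=0x2
Byte[8]=95: continuation. acc=(acc<<6)|0x15=0x95
Byte[9]=90: continuation. acc=(acc<<6)|0x10=0x2550
Completed: cp=U+2550 (starts at byte 7)
Byte[10]=61: 1-byte ASCII. cp=U+0061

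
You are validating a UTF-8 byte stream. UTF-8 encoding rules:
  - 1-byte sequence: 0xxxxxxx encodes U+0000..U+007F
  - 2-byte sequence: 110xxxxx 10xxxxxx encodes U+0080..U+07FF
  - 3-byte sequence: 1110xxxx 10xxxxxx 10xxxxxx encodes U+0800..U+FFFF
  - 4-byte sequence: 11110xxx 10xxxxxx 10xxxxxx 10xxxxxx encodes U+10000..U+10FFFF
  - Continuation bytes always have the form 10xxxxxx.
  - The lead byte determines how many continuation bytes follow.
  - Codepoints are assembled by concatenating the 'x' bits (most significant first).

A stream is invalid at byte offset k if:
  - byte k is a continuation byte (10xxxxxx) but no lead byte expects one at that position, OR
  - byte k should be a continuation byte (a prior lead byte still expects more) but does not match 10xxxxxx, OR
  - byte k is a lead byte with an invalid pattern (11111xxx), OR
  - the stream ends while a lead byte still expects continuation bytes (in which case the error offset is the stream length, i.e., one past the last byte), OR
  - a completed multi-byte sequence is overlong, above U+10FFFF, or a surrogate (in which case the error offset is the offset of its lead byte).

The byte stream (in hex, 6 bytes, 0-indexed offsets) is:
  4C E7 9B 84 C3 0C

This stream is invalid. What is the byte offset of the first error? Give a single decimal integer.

Byte[0]=4C: 1-byte ASCII. cp=U+004C
Byte[1]=E7: 3-byte lead, need 2 cont bytes. acc=0x7
Byte[2]=9B: continuation. acc=(acc<<6)|0x1B=0x1DB
Byte[3]=84: continuation. acc=(acc<<6)|0x04=0x76C4
Completed: cp=U+76C4 (starts at byte 1)
Byte[4]=C3: 2-byte lead, need 1 cont bytes. acc=0x3
Byte[5]=0C: expected 10xxxxxx continuation. INVALID

Answer: 5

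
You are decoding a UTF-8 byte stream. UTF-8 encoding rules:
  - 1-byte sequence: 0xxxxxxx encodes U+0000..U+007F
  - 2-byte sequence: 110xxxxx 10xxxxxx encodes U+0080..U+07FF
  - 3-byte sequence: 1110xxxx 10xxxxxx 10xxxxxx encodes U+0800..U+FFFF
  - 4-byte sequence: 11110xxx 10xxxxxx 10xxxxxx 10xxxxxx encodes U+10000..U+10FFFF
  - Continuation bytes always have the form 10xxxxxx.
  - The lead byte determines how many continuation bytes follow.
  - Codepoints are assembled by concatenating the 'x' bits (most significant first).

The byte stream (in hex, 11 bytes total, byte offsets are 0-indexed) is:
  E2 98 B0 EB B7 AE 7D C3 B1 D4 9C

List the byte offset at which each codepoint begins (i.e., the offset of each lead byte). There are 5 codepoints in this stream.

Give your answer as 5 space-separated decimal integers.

Byte[0]=E2: 3-byte lead, need 2 cont bytes. acc=0x2
Byte[1]=98: continuation. acc=(acc<<6)|0x18=0x98
Byte[2]=B0: continuation. acc=(acc<<6)|0x30=0x2630
Completed: cp=U+2630 (starts at byte 0)
Byte[3]=EB: 3-byte lead, need 2 cont bytes. acc=0xB
Byte[4]=B7: continuation. acc=(acc<<6)|0x37=0x2F7
Byte[5]=AE: continuation. acc=(acc<<6)|0x2E=0xBDEE
Completed: cp=U+BDEE (starts at byte 3)
Byte[6]=7D: 1-byte ASCII. cp=U+007D
Byte[7]=C3: 2-byte lead, need 1 cont bytes. acc=0x3
Byte[8]=B1: continuation. acc=(acc<<6)|0x31=0xF1
Completed: cp=U+00F1 (starts at byte 7)
Byte[9]=D4: 2-byte lead, need 1 cont bytes. acc=0x14
Byte[10]=9C: continuation. acc=(acc<<6)|0x1C=0x51C
Completed: cp=U+051C (starts at byte 9)

Answer: 0 3 6 7 9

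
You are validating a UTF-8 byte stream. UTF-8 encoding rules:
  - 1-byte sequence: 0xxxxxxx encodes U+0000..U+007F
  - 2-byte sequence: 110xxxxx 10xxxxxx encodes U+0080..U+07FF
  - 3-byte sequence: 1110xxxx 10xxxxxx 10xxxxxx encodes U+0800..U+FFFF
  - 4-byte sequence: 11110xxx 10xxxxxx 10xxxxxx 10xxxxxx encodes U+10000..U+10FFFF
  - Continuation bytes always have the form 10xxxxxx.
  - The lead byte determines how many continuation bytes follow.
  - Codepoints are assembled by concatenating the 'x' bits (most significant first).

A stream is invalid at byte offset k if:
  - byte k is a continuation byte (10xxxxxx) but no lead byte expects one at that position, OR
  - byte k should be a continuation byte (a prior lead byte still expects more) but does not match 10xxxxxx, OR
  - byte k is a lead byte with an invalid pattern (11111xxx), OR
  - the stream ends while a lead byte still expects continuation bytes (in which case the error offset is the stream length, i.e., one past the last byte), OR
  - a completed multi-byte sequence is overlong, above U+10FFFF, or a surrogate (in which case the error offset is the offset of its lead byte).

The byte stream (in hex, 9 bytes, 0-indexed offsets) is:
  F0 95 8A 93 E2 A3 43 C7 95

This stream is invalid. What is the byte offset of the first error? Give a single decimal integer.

Answer: 6

Derivation:
Byte[0]=F0: 4-byte lead, need 3 cont bytes. acc=0x0
Byte[1]=95: continuation. acc=(acc<<6)|0x15=0x15
Byte[2]=8A: continuation. acc=(acc<<6)|0x0A=0x54A
Byte[3]=93: continuation. acc=(acc<<6)|0x13=0x15293
Completed: cp=U+15293 (starts at byte 0)
Byte[4]=E2: 3-byte lead, need 2 cont bytes. acc=0x2
Byte[5]=A3: continuation. acc=(acc<<6)|0x23=0xA3
Byte[6]=43: expected 10xxxxxx continuation. INVALID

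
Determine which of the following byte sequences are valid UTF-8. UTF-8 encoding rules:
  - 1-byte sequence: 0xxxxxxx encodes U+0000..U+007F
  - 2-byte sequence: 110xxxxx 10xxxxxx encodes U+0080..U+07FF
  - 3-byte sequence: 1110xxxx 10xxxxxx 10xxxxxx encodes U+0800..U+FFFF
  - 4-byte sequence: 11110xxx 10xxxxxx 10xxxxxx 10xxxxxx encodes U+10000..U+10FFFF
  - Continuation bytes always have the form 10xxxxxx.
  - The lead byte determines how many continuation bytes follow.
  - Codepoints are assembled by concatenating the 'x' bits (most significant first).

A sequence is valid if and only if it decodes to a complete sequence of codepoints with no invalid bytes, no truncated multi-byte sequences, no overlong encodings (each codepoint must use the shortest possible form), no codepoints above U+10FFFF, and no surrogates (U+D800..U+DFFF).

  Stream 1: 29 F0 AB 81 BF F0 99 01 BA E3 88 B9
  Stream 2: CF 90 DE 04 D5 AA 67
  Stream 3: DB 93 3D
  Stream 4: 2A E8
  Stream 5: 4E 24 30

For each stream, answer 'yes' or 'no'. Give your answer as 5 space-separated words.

Answer: no no yes no yes

Derivation:
Stream 1: error at byte offset 7. INVALID
Stream 2: error at byte offset 3. INVALID
Stream 3: decodes cleanly. VALID
Stream 4: error at byte offset 2. INVALID
Stream 5: decodes cleanly. VALID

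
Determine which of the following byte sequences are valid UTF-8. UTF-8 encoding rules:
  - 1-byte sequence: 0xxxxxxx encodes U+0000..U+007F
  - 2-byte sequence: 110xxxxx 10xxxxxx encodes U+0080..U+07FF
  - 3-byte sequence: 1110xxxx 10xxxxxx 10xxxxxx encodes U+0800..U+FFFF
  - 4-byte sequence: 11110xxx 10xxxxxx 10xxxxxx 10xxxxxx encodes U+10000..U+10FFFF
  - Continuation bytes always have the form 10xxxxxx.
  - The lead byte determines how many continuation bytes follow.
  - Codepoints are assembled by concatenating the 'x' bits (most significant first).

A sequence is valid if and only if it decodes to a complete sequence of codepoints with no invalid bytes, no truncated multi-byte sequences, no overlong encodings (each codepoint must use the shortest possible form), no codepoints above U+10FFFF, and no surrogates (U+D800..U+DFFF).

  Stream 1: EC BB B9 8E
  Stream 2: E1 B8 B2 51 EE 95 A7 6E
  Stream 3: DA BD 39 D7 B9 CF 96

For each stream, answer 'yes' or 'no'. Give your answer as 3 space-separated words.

Stream 1: error at byte offset 3. INVALID
Stream 2: decodes cleanly. VALID
Stream 3: decodes cleanly. VALID

Answer: no yes yes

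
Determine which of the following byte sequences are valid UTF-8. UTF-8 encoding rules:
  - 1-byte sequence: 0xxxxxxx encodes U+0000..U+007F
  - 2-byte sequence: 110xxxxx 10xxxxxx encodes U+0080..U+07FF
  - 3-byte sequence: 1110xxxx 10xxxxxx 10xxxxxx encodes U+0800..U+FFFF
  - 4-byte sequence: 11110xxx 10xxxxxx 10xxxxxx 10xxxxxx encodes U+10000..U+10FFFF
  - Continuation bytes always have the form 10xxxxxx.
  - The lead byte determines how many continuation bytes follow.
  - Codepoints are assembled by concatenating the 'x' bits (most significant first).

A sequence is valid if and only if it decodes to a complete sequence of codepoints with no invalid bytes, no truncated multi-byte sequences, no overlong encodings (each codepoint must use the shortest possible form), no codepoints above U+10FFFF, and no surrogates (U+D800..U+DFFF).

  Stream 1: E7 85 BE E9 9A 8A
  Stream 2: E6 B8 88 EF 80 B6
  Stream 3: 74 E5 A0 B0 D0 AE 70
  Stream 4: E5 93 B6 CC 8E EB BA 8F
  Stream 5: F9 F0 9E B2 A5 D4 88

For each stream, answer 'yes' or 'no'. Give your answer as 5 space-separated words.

Answer: yes yes yes yes no

Derivation:
Stream 1: decodes cleanly. VALID
Stream 2: decodes cleanly. VALID
Stream 3: decodes cleanly. VALID
Stream 4: decodes cleanly. VALID
Stream 5: error at byte offset 0. INVALID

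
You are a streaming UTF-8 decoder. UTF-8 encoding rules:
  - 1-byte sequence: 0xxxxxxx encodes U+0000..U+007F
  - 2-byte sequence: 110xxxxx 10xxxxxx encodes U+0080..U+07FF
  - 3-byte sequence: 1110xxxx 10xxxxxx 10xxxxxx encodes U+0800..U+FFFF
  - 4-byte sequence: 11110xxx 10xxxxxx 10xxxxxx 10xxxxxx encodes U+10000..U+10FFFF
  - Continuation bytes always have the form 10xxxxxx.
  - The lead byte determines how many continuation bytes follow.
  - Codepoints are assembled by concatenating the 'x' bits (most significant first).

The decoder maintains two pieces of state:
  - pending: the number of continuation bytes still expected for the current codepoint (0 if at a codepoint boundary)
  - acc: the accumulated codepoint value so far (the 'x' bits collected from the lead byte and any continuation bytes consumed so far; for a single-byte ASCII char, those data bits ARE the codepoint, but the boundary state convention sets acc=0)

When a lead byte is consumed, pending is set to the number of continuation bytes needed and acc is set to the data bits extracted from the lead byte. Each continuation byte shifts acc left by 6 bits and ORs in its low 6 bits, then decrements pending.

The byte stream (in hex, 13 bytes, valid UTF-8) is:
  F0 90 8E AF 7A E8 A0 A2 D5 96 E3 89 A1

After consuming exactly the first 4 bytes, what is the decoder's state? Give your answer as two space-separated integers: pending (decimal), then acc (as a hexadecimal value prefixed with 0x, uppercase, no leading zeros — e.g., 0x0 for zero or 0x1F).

Answer: 0 0x103AF

Derivation:
Byte[0]=F0: 4-byte lead. pending=3, acc=0x0
Byte[1]=90: continuation. acc=(acc<<6)|0x10=0x10, pending=2
Byte[2]=8E: continuation. acc=(acc<<6)|0x0E=0x40E, pending=1
Byte[3]=AF: continuation. acc=(acc<<6)|0x2F=0x103AF, pending=0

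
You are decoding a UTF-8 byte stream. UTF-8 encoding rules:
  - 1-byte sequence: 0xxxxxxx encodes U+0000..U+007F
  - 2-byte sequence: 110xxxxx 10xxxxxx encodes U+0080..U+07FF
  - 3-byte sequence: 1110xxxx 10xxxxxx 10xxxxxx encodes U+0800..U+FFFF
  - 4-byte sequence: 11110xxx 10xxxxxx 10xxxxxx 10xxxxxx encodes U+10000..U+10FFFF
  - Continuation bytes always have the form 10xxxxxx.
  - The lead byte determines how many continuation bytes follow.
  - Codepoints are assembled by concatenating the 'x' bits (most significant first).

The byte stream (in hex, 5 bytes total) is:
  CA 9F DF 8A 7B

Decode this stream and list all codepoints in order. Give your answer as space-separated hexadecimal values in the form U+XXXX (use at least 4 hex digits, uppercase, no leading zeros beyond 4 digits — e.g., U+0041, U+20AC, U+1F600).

Answer: U+029F U+07CA U+007B

Derivation:
Byte[0]=CA: 2-byte lead, need 1 cont bytes. acc=0xA
Byte[1]=9F: continuation. acc=(acc<<6)|0x1F=0x29F
Completed: cp=U+029F (starts at byte 0)
Byte[2]=DF: 2-byte lead, need 1 cont bytes. acc=0x1F
Byte[3]=8A: continuation. acc=(acc<<6)|0x0A=0x7CA
Completed: cp=U+07CA (starts at byte 2)
Byte[4]=7B: 1-byte ASCII. cp=U+007B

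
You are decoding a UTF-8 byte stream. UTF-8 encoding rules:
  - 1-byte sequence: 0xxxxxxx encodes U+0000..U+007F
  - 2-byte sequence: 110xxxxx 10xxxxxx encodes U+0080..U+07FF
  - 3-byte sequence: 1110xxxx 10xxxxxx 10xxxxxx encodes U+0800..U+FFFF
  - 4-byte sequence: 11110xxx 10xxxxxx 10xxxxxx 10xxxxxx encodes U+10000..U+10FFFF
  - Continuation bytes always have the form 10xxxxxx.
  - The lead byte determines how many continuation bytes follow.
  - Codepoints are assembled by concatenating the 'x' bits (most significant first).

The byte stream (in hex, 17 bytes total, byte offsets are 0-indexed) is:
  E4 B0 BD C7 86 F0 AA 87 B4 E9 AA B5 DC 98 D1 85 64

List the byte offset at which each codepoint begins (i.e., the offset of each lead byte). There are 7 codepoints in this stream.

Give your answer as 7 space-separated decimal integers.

Answer: 0 3 5 9 12 14 16

Derivation:
Byte[0]=E4: 3-byte lead, need 2 cont bytes. acc=0x4
Byte[1]=B0: continuation. acc=(acc<<6)|0x30=0x130
Byte[2]=BD: continuation. acc=(acc<<6)|0x3D=0x4C3D
Completed: cp=U+4C3D (starts at byte 0)
Byte[3]=C7: 2-byte lead, need 1 cont bytes. acc=0x7
Byte[4]=86: continuation. acc=(acc<<6)|0x06=0x1C6
Completed: cp=U+01C6 (starts at byte 3)
Byte[5]=F0: 4-byte lead, need 3 cont bytes. acc=0x0
Byte[6]=AA: continuation. acc=(acc<<6)|0x2A=0x2A
Byte[7]=87: continuation. acc=(acc<<6)|0x07=0xA87
Byte[8]=B4: continuation. acc=(acc<<6)|0x34=0x2A1F4
Completed: cp=U+2A1F4 (starts at byte 5)
Byte[9]=E9: 3-byte lead, need 2 cont bytes. acc=0x9
Byte[10]=AA: continuation. acc=(acc<<6)|0x2A=0x26A
Byte[11]=B5: continuation. acc=(acc<<6)|0x35=0x9AB5
Completed: cp=U+9AB5 (starts at byte 9)
Byte[12]=DC: 2-byte lead, need 1 cont bytes. acc=0x1C
Byte[13]=98: continuation. acc=(acc<<6)|0x18=0x718
Completed: cp=U+0718 (starts at byte 12)
Byte[14]=D1: 2-byte lead, need 1 cont bytes. acc=0x11
Byte[15]=85: continuation. acc=(acc<<6)|0x05=0x445
Completed: cp=U+0445 (starts at byte 14)
Byte[16]=64: 1-byte ASCII. cp=U+0064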